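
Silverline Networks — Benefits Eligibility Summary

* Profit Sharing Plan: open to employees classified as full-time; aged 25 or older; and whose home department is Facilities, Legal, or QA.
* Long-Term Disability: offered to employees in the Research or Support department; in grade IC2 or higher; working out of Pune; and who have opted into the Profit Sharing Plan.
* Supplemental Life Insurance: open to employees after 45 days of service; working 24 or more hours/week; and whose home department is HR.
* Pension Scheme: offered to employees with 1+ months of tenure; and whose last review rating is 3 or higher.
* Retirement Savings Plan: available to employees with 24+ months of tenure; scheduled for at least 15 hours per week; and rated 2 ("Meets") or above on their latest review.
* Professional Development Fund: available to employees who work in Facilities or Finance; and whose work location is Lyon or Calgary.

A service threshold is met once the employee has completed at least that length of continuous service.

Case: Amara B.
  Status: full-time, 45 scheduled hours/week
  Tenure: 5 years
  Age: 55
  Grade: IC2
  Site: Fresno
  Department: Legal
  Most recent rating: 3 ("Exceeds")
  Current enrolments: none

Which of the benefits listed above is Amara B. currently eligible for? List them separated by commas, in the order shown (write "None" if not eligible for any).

Profit Sharing Plan, Pension Scheme, Retirement Savings Plan

Profit Sharing Plan — status full-time ✓; age 55 ≥ 25 ✓; dept Legal ✓ → eligible.
Long-Term Disability — dept Legal ✗ → not eligible.
Supplemental Life Insurance — service 5 years ≥ 45 days ✓; 45 hrs/wk ≥ 24 ✓; dept Legal ✗ → not eligible.
Pension Scheme — service 5 years ≥ 1 month (≈30 days) ✓; rating 3 ≥ 3 ✓ → eligible.
Retirement Savings Plan — service 5 years ≥ 24 months (≈720 days) ✓; 45 hrs/wk ≥ 15 ✓; rating 3 ≥ 2 ✓ → eligible.
Professional Development Fund — dept Legal ✗ → not eligible.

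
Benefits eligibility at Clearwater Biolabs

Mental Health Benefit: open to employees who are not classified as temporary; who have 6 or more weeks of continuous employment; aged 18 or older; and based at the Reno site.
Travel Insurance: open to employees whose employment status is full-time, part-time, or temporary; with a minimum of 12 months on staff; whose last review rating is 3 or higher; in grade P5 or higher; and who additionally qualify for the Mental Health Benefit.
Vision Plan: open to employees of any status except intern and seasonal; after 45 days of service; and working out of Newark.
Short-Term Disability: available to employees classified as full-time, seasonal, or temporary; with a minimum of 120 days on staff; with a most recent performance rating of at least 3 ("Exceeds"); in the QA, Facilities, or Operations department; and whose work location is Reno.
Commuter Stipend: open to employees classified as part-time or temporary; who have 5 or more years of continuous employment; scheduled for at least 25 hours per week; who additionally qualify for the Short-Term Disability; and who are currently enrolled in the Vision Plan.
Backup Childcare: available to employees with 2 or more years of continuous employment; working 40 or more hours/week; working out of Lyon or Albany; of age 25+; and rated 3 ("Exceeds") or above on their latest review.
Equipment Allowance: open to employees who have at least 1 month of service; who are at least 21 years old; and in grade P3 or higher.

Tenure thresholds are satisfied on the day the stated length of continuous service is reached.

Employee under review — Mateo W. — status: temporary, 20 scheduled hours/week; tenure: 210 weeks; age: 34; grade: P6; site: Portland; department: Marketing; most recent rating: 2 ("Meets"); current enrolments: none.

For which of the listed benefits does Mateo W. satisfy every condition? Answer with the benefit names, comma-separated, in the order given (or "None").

Mental Health Benefit — status temporary ✗ (excluded) → not eligible.
Travel Insurance — status temporary ✓; service 210 weeks ≥ 12 months (≈360 days) ✓; rating 2 < 3 ✗ → not eligible.
Vision Plan — status temporary ✓ (not excluded); service 210 weeks ≥ 45 days ✓; site Portland ✗ (not Newark) → not eligible.
Short-Term Disability — status temporary ✓; service 210 weeks ≥ 120 days ✓; rating 2 < 3 ✗ → not eligible.
Commuter Stipend — status temporary ✓; service 210 weeks < 5 years (≈1825 days) ✗ → not eligible.
Backup Childcare — service 210 weeks ≥ 2 years (≈730 days) ✓; 20 hrs/wk < 40 ✗ → not eligible.
Equipment Allowance — service 210 weeks ≥ 1 month (≈30 days) ✓; age 34 ≥ 21 ✓; grade P6 ≥ P3 ✓ → eligible.

Equipment Allowance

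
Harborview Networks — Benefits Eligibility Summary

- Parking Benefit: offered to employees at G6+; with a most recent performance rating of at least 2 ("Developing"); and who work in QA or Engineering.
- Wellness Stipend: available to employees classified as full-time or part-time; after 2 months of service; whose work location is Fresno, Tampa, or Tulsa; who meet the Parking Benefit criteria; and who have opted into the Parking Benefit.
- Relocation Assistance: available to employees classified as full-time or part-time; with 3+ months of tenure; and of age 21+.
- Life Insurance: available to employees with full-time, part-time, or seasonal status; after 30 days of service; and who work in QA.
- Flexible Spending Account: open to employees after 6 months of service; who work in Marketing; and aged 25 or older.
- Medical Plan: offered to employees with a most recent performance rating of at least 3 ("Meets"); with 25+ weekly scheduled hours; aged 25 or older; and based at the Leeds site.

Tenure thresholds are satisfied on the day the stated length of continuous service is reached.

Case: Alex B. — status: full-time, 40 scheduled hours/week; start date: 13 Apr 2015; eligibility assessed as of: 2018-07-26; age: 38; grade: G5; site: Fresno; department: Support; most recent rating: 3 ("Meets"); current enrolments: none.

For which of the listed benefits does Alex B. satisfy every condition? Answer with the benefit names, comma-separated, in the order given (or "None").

Service from 13 Apr 2015 to 2018-07-26: 1200 days.
Parking Benefit — grade G5 < G6 ✗ → not eligible.
Wellness Stipend — status full-time ✓; service 1200 days ≥ 2 months (≈60 days) ✓; site Fresno ✓; not eligible for Parking Benefit ✗ → not eligible.
Relocation Assistance — status full-time ✓; service 1200 days ≥ 3 months (≈90 days) ✓; age 38 ≥ 21 ✓ → eligible.
Life Insurance — status full-time ✓; service 1200 days ≥ 30 days ✓; dept Support ✗ → not eligible.
Flexible Spending Account — service 1200 days ≥ 6 months (≈180 days) ✓; dept Support ✗ → not eligible.
Medical Plan — rating 3 ≥ 3 ✓; 40 hrs/wk ≥ 25 ✓; age 38 ≥ 25 ✓; site Fresno ✗ (not Leeds) → not eligible.

Relocation Assistance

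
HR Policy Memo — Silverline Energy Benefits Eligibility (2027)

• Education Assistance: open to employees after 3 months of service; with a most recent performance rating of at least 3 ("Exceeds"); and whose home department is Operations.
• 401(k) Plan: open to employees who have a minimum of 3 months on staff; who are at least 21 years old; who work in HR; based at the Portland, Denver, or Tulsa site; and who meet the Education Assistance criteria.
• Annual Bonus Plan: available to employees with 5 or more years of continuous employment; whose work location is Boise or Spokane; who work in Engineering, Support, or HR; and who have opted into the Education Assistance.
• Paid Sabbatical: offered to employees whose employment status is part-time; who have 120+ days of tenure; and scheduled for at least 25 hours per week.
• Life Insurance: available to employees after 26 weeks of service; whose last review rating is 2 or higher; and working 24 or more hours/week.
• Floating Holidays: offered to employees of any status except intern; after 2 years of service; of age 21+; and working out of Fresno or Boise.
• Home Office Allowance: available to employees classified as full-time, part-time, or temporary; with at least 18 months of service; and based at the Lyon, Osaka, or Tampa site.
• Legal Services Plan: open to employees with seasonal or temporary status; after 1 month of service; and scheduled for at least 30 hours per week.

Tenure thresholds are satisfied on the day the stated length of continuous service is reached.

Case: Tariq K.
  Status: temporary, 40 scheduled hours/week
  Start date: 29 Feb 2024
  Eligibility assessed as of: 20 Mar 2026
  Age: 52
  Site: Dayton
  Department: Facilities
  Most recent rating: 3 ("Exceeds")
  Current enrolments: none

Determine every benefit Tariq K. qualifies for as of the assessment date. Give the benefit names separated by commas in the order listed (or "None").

Life Insurance, Legal Services Plan

Service from 29 Feb 2024 to 20 Mar 2026: 750 days.
Education Assistance — service 750 days ≥ 3 months (≈90 days) ✓; rating 3 ≥ 3 ✓; dept Facilities ✗ → not eligible.
401(k) Plan — service 750 days ≥ 3 months (≈90 days) ✓; age 52 ≥ 21 ✓; dept Facilities ✗ → not eligible.
Annual Bonus Plan — service 750 days < 5 years (≈1825 days) ✗ → not eligible.
Paid Sabbatical — status temporary ✗ (requires part-time) → not eligible.
Life Insurance — service 750 days ≥ 26 weeks (≈182 days) ✓; rating 3 ≥ 2 ✓; 40 hrs/wk ≥ 24 ✓ → eligible.
Floating Holidays — status temporary ✓ (not excluded); service 750 days ≥ 2 years (≈730 days) ✓; age 52 ≥ 21 ✓; site Dayton ✗ (not Fresno or Boise) → not eligible.
Home Office Allowance — status temporary ✓; service 750 days ≥ 18 months (≈540 days) ✓; site Dayton ✗ (not Lyon, Osaka, or Tampa) → not eligible.
Legal Services Plan — status temporary ✓; service 750 days ≥ 1 month (≈30 days) ✓; 40 hrs/wk ≥ 30 ✓ → eligible.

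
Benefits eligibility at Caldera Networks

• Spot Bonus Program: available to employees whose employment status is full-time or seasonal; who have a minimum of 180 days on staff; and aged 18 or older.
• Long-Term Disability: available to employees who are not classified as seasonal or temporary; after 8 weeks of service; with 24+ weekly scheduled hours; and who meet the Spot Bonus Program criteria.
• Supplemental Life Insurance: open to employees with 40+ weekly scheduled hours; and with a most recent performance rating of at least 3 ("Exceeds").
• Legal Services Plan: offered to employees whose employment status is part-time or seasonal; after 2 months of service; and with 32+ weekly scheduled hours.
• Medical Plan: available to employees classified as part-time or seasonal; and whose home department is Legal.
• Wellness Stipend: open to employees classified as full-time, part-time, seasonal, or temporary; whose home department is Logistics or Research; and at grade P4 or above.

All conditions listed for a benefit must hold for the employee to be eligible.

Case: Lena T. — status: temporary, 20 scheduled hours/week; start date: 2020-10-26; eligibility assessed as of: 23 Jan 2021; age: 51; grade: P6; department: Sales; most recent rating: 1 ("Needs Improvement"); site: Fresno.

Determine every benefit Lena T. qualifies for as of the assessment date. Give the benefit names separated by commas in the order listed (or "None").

None

Service from 2020-10-26 to 23 Jan 2021: 89 days.
Spot Bonus Program — status temporary ✗ (requires full-time or seasonal) → not eligible.
Long-Term Disability — status temporary ✗ (excluded) → not eligible.
Supplemental Life Insurance — 20 hrs/wk < 40 ✗ → not eligible.
Legal Services Plan — status temporary ✗ (requires part-time or seasonal) → not eligible.
Medical Plan — status temporary ✗ (requires part-time or seasonal) → not eligible.
Wellness Stipend — status temporary ✓; dept Sales ✗ → not eligible.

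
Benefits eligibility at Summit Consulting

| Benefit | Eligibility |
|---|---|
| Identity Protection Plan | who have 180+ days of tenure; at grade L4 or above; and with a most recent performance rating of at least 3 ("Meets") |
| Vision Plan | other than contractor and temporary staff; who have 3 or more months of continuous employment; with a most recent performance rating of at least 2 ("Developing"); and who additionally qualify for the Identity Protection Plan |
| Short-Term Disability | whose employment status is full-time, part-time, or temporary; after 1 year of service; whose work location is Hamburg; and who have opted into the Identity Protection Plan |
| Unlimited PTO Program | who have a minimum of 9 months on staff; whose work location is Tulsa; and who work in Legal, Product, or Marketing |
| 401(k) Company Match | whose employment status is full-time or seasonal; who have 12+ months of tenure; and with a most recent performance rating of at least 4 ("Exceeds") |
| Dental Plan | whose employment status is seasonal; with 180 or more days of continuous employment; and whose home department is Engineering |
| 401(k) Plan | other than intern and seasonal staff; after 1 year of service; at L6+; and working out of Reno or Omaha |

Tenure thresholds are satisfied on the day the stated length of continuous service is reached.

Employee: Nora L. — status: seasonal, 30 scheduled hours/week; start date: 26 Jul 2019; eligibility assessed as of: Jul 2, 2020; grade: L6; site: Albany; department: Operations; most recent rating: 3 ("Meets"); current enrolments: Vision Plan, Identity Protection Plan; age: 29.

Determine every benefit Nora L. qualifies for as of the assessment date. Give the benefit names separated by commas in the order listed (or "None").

Service from 26 Jul 2019 to Jul 2, 2020: 342 days.
Identity Protection Plan — service 342 days ≥ 180 days ✓; grade L6 ≥ L4 ✓; rating 3 ≥ 3 ✓ → eligible.
Vision Plan — status seasonal ✓ (not excluded); service 342 days ≥ 3 months (≈90 days) ✓; rating 3 ≥ 2 ✓; eligible for Identity Protection Plan ✓ → eligible.
Short-Term Disability — status seasonal ✗ (requires full-time, part-time, or temporary) → not eligible.
Unlimited PTO Program — service 342 days ≥ 9 months (≈270 days) ✓; site Albany ✗ (not Tulsa) → not eligible.
401(k) Company Match — status seasonal ✓; service 342 days < 12 months (≈360 days) ✗ → not eligible.
Dental Plan — status seasonal ✓; service 342 days ≥ 180 days ✓; dept Operations ✗ → not eligible.
401(k) Plan — status seasonal ✗ (excluded) → not eligible.

Identity Protection Plan, Vision Plan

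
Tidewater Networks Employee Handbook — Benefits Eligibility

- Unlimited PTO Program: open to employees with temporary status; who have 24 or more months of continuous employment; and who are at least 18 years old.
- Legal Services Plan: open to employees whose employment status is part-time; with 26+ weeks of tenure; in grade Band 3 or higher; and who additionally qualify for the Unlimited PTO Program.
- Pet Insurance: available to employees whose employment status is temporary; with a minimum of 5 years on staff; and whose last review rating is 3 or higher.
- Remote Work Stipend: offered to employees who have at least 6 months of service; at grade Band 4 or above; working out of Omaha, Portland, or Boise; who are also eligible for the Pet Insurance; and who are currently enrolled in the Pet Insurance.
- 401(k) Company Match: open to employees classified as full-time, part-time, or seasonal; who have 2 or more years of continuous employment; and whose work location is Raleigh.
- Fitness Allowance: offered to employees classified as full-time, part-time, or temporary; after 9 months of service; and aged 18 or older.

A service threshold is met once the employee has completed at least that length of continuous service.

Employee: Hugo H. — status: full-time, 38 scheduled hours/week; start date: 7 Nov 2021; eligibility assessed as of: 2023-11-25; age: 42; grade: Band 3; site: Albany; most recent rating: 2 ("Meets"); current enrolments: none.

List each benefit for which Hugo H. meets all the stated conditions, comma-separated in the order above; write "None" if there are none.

Fitness Allowance

Service from 7 Nov 2021 to 2023-11-25: 748 days.
Unlimited PTO Program — status full-time ✗ (requires temporary) → not eligible.
Legal Services Plan — status full-time ✗ (requires part-time) → not eligible.
Pet Insurance — status full-time ✗ (requires temporary) → not eligible.
Remote Work Stipend — service 748 days ≥ 6 months (≈180 days) ✓; grade Band 3 < Band 4 ✗ → not eligible.
401(k) Company Match — status full-time ✓; service 748 days ≥ 2 years (≈730 days) ✓; site Albany ✗ (not Raleigh) → not eligible.
Fitness Allowance — status full-time ✓; service 748 days ≥ 9 months (≈270 days) ✓; age 42 ≥ 18 ✓ → eligible.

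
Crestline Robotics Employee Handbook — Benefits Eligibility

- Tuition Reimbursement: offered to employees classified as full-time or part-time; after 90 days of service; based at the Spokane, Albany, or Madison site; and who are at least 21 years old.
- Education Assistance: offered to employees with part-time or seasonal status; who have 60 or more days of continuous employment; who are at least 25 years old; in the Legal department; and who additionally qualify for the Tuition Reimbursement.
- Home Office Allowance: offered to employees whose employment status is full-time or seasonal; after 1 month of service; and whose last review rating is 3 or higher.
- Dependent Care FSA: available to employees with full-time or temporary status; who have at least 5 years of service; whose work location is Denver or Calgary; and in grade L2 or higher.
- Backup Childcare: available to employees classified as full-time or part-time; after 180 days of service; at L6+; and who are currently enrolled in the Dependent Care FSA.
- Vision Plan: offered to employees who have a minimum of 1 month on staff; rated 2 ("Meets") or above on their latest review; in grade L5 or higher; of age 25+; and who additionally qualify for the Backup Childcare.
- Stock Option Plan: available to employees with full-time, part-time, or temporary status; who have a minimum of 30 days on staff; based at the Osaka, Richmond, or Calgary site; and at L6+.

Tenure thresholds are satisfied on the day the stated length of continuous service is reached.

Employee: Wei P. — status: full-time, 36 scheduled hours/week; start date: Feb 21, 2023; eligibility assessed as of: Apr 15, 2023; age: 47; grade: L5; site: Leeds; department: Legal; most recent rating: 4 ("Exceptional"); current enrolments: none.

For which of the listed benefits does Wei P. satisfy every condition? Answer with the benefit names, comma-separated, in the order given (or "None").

Home Office Allowance

Service from Feb 21, 2023 to Apr 15, 2023: 53 days.
Tuition Reimbursement — status full-time ✓; service 53 days < 90 days ✗ → not eligible.
Education Assistance — status full-time ✗ (requires part-time or seasonal) → not eligible.
Home Office Allowance — status full-time ✓; service 53 days ≥ 1 month (≈30 days) ✓; rating 4 ≥ 3 ✓ → eligible.
Dependent Care FSA — status full-time ✓; service 53 days < 5 years (≈1825 days) ✗ → not eligible.
Backup Childcare — status full-time ✓; service 53 days < 180 days ✗ → not eligible.
Vision Plan — service 53 days ≥ 1 month (≈30 days) ✓; rating 4 ≥ 2 ✓; grade L5 ≥ L5 ✓; age 47 ≥ 25 ✓; not eligible for Backup Childcare ✗ → not eligible.
Stock Option Plan — status full-time ✓; service 53 days ≥ 30 days ✓; site Leeds ✗ (not Osaka, Richmond, or Calgary) → not eligible.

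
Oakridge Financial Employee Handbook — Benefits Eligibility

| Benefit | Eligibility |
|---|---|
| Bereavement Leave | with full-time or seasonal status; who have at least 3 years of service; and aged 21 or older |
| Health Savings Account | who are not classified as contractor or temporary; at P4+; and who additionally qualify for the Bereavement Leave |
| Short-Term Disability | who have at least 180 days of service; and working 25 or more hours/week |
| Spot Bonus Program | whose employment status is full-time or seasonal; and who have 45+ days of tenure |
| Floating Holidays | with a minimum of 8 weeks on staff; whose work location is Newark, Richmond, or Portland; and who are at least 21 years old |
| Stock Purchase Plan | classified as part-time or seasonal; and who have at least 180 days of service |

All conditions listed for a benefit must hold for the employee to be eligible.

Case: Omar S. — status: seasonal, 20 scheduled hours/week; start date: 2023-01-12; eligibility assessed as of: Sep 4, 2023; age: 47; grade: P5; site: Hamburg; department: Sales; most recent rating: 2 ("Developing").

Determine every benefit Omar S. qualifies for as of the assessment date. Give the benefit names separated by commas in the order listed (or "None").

Spot Bonus Program, Stock Purchase Plan

Service from 2023-01-12 to Sep 4, 2023: 235 days.
Bereavement Leave — status seasonal ✓; service 235 days < 3 years (≈1095 days) ✗ → not eligible.
Health Savings Account — status seasonal ✓ (not excluded); grade P5 ≥ P4 ✓; not eligible for Bereavement Leave ✗ → not eligible.
Short-Term Disability — service 235 days ≥ 180 days ✓; 20 hrs/wk < 25 ✗ → not eligible.
Spot Bonus Program — status seasonal ✓; service 235 days ≥ 45 days ✓ → eligible.
Floating Holidays — service 235 days ≥ 8 weeks (≈56 days) ✓; site Hamburg ✗ (not Newark, Richmond, or Portland) → not eligible.
Stock Purchase Plan — status seasonal ✓; service 235 days ≥ 180 days ✓ → eligible.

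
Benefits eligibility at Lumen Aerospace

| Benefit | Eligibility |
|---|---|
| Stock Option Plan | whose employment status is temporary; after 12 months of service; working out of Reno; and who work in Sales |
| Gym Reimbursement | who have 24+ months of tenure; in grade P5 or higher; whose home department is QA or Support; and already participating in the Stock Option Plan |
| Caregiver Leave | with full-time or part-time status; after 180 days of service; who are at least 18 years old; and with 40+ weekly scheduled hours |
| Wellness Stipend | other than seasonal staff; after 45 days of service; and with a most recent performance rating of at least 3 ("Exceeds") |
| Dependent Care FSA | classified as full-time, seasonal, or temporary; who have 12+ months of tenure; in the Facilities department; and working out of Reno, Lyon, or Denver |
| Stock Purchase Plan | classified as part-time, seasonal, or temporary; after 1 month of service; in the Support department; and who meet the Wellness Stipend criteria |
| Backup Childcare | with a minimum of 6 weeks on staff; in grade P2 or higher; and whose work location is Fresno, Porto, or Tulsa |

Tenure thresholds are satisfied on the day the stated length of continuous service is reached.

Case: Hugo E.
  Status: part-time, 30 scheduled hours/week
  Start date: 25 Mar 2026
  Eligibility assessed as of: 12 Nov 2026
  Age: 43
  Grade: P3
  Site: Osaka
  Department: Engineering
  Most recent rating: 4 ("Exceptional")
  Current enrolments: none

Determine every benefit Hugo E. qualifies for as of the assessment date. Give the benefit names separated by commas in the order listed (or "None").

Service from 25 Mar 2026 to 12 Nov 2026: 232 days.
Stock Option Plan — status part-time ✗ (requires temporary) → not eligible.
Gym Reimbursement — service 232 days < 24 months (≈720 days) ✗ → not eligible.
Caregiver Leave — status part-time ✓; service 232 days ≥ 180 days ✓; age 43 ≥ 18 ✓; 30 hrs/wk < 40 ✗ → not eligible.
Wellness Stipend — status part-time ✓ (not excluded); service 232 days ≥ 45 days ✓; rating 4 ≥ 3 ✓ → eligible.
Dependent Care FSA — status part-time ✗ (requires full-time, seasonal, or temporary) → not eligible.
Stock Purchase Plan — status part-time ✓; service 232 days ≥ 1 month (≈30 days) ✓; dept Engineering ✗ → not eligible.
Backup Childcare — service 232 days ≥ 6 weeks (≈42 days) ✓; grade P3 ≥ P2 ✓; site Osaka ✗ (not Fresno, Porto, or Tulsa) → not eligible.

Wellness Stipend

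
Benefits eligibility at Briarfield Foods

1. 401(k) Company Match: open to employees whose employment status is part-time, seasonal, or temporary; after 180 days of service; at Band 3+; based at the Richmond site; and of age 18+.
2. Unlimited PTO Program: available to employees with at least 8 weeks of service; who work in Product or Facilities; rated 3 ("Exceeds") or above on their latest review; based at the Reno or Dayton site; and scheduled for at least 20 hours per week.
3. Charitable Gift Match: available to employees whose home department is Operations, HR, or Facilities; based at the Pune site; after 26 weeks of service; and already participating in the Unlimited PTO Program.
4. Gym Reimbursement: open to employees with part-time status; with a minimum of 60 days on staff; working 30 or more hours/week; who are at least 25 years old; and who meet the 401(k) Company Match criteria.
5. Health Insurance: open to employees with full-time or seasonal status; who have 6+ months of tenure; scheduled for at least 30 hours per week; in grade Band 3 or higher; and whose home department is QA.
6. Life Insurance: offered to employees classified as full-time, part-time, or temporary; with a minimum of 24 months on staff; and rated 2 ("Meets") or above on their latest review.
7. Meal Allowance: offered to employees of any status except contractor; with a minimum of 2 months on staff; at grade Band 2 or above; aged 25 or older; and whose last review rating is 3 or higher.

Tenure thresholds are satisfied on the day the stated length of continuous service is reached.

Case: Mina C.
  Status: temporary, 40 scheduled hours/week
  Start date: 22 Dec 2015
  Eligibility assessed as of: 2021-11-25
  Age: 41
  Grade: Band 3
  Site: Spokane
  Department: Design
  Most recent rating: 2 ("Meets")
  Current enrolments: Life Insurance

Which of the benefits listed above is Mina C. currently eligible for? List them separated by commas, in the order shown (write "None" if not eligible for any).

Life Insurance

Service from 22 Dec 2015 to 2021-11-25: 2165 days.
401(k) Company Match — status temporary ✓; service 2165 days ≥ 180 days ✓; grade Band 3 ≥ Band 3 ✓; site Spokane ✗ (not Richmond) → not eligible.
Unlimited PTO Program — service 2165 days ≥ 8 weeks (≈56 days) ✓; dept Design ✗ → not eligible.
Charitable Gift Match — dept Design ✗ → not eligible.
Gym Reimbursement — status temporary ✗ (requires part-time) → not eligible.
Health Insurance — status temporary ✗ (requires full-time or seasonal) → not eligible.
Life Insurance — status temporary ✓; service 2165 days ≥ 24 months (≈720 days) ✓; rating 2 ≥ 2 ✓ → eligible.
Meal Allowance — status temporary ✓ (not excluded); service 2165 days ≥ 2 months (≈60 days) ✓; grade Band 3 ≥ Band 2 ✓; age 41 ≥ 25 ✓; rating 2 < 3 ✗ → not eligible.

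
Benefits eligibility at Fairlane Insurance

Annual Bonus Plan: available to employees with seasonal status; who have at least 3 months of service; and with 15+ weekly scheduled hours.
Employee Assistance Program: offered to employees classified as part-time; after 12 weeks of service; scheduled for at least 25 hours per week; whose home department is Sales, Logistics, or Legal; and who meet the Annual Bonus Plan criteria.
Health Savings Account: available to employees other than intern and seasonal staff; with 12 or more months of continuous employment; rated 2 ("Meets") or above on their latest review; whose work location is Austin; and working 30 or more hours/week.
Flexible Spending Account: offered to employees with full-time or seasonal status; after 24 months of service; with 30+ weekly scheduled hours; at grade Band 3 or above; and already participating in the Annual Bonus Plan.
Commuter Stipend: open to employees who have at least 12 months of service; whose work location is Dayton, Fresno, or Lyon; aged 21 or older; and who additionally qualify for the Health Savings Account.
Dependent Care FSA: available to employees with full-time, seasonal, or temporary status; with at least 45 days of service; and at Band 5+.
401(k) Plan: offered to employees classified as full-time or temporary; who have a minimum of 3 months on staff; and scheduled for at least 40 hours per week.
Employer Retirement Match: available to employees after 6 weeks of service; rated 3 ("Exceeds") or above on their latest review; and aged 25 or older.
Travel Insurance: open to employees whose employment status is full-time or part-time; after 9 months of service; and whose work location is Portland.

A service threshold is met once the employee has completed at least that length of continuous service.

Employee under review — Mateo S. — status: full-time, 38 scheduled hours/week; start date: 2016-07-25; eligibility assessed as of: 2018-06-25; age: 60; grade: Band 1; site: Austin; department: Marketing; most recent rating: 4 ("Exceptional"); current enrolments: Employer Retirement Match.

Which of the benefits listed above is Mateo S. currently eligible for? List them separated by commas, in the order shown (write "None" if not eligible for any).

Service from 2016-07-25 to 2018-06-25: 700 days.
Annual Bonus Plan — status full-time ✗ (requires seasonal) → not eligible.
Employee Assistance Program — status full-time ✗ (requires part-time) → not eligible.
Health Savings Account — status full-time ✓ (not excluded); service 700 days ≥ 12 months (≈360 days) ✓; rating 4 ≥ 2 ✓; site Austin ✓; 38 hrs/wk ≥ 30 ✓ → eligible.
Flexible Spending Account — status full-time ✓; service 700 days < 24 months (≈720 days) ✗ → not eligible.
Commuter Stipend — service 700 days ≥ 12 months (≈360 days) ✓; site Austin ✗ (not Dayton, Fresno, or Lyon) → not eligible.
Dependent Care FSA — status full-time ✓; service 700 days ≥ 45 days ✓; grade Band 1 < Band 5 ✗ → not eligible.
401(k) Plan — status full-time ✓; service 700 days ≥ 3 months (≈90 days) ✓; 38 hrs/wk < 40 ✗ → not eligible.
Employer Retirement Match — service 700 days ≥ 6 weeks (≈42 days) ✓; rating 4 ≥ 3 ✓; age 60 ≥ 25 ✓ → eligible.
Travel Insurance — status full-time ✓; service 700 days ≥ 9 months (≈270 days) ✓; site Austin ✗ (not Portland) → not eligible.

Health Savings Account, Employer Retirement Match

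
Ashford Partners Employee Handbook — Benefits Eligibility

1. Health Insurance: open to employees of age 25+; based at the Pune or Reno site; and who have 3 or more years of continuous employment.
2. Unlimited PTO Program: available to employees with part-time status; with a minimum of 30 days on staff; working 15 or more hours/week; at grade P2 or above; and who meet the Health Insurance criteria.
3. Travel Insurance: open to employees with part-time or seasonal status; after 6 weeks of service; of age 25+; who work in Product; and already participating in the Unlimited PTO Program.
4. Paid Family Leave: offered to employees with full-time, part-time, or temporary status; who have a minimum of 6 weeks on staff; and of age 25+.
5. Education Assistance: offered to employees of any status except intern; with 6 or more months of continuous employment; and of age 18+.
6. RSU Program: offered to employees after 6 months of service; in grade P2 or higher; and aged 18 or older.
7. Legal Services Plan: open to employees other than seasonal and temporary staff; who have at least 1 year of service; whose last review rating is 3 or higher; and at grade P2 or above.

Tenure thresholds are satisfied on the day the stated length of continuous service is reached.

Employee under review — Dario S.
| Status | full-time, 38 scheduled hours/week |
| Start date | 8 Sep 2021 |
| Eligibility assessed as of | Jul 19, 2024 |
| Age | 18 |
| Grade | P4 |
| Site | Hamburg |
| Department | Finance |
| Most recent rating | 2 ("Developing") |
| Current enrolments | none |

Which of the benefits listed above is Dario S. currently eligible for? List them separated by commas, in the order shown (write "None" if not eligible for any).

Education Assistance, RSU Program

Service from 8 Sep 2021 to Jul 19, 2024: 1045 days.
Health Insurance — age 18 < 25 ✗ → not eligible.
Unlimited PTO Program — status full-time ✗ (requires part-time) → not eligible.
Travel Insurance — status full-time ✗ (requires part-time or seasonal) → not eligible.
Paid Family Leave — status full-time ✓; service 1045 days ≥ 6 weeks (≈42 days) ✓; age 18 < 25 ✗ → not eligible.
Education Assistance — status full-time ✓ (not excluded); service 1045 days ≥ 6 months (≈180 days) ✓; age 18 ≥ 18 ✓ → eligible.
RSU Program — service 1045 days ≥ 6 months (≈180 days) ✓; grade P4 ≥ P2 ✓; age 18 ≥ 18 ✓ → eligible.
Legal Services Plan — status full-time ✓ (not excluded); service 1045 days ≥ 1 year (≈365 days) ✓; rating 2 < 3 ✗ → not eligible.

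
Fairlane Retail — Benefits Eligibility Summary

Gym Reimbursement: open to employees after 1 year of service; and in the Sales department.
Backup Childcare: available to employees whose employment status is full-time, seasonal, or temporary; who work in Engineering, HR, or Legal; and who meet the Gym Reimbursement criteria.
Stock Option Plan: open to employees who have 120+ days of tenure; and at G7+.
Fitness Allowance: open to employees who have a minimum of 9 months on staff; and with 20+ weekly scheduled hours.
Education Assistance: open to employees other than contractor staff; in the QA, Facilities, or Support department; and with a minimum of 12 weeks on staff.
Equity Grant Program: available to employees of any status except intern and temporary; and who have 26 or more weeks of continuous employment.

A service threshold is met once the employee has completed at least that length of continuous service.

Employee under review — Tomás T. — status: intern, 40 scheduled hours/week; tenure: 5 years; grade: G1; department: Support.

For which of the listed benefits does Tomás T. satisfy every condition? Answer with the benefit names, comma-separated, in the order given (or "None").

Fitness Allowance, Education Assistance

Gym Reimbursement — service 5 years ≥ 1 year ✓; dept Support ✗ → not eligible.
Backup Childcare — status intern ✗ (requires full-time, seasonal, or temporary) → not eligible.
Stock Option Plan — service 5 years ≥ 120 days ✓; grade G1 < G7 ✗ → not eligible.
Fitness Allowance — service 5 years ≥ 9 months (≈270 days) ✓; 40 hrs/wk ≥ 20 ✓ → eligible.
Education Assistance — status intern ✓ (not excluded); dept Support ✓; service 5 years ≥ 12 weeks (≈84 days) ✓ → eligible.
Equity Grant Program — status intern ✗ (excluded) → not eligible.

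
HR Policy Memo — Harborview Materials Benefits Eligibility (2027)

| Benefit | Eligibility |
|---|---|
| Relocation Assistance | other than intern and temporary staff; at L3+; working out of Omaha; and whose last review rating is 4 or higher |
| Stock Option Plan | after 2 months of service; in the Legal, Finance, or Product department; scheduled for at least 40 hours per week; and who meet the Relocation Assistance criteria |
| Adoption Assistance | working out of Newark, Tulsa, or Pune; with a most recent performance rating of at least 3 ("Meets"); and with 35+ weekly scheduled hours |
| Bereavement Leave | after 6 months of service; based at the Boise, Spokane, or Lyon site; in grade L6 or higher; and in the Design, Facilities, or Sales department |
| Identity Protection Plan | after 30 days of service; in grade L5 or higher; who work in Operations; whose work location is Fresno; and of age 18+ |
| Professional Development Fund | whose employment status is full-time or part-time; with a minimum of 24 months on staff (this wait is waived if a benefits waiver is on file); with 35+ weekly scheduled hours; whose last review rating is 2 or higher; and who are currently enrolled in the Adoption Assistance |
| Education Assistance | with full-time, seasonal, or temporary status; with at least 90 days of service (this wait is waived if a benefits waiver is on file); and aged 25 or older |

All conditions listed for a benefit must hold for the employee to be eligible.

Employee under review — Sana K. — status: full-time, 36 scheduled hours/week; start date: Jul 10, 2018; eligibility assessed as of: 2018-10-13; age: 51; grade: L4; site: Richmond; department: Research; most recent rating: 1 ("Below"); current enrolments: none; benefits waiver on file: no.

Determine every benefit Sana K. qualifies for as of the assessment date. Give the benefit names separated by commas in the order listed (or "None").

Service from Jul 10, 2018 to 2018-10-13: 95 days.
Relocation Assistance — status full-time ✓ (not excluded); grade L4 ≥ L3 ✓; site Richmond ✗ (not Omaha) → not eligible.
Stock Option Plan — service 95 days ≥ 2 months (≈60 days) ✓; dept Research ✗ → not eligible.
Adoption Assistance — site Richmond ✗ (not Newark, Tulsa, or Pune) → not eligible.
Bereavement Leave — service 95 days < 6 months (≈180 days) ✗ → not eligible.
Identity Protection Plan — service 95 days ≥ 30 days ✓; grade L4 < L5 ✗ → not eligible.
Professional Development Fund — status full-time ✓; no waiver, service 95 days < 24 months (≈720 days) ✗ → not eligible.
Education Assistance — status full-time ✓; no waiver, service 95 days ≥ 90 days ✓; age 51 ≥ 25 ✓ → eligible.

Education Assistance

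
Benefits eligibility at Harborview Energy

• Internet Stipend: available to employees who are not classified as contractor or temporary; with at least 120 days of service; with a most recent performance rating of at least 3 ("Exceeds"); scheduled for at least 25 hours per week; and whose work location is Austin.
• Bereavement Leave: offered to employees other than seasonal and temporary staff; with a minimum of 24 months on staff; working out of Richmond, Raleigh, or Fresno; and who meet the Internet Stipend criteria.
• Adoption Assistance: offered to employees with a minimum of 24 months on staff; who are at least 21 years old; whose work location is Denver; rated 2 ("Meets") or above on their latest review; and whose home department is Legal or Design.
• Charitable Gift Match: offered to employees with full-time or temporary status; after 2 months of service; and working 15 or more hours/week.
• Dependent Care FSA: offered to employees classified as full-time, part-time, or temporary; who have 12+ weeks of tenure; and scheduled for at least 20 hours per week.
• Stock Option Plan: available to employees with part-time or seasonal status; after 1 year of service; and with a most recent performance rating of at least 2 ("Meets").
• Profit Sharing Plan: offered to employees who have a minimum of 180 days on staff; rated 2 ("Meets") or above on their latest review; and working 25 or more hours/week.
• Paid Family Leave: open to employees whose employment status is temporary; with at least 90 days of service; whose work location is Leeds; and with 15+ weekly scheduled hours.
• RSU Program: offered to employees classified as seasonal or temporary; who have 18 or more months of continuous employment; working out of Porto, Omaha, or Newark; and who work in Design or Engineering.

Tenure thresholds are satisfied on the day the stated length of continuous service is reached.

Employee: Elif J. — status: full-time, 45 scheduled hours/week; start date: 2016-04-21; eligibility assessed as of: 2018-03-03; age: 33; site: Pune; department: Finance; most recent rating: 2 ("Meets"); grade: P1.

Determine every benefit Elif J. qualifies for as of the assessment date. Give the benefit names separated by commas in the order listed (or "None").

Service from 2016-04-21 to 2018-03-03: 681 days.
Internet Stipend — status full-time ✓ (not excluded); service 681 days ≥ 120 days ✓; rating 2 < 3 ✗ → not eligible.
Bereavement Leave — status full-time ✓ (not excluded); service 681 days < 24 months (≈720 days) ✗ → not eligible.
Adoption Assistance — service 681 days < 24 months (≈720 days) ✗ → not eligible.
Charitable Gift Match — status full-time ✓; service 681 days ≥ 2 months (≈60 days) ✓; 45 hrs/wk ≥ 15 ✓ → eligible.
Dependent Care FSA — status full-time ✓; service 681 days ≥ 12 weeks (≈84 days) ✓; 45 hrs/wk ≥ 20 ✓ → eligible.
Stock Option Plan — status full-time ✗ (requires part-time or seasonal) → not eligible.
Profit Sharing Plan — service 681 days ≥ 180 days ✓; rating 2 ≥ 2 ✓; 45 hrs/wk ≥ 25 ✓ → eligible.
Paid Family Leave — status full-time ✗ (requires temporary) → not eligible.
RSU Program — status full-time ✗ (requires seasonal or temporary) → not eligible.

Charitable Gift Match, Dependent Care FSA, Profit Sharing Plan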